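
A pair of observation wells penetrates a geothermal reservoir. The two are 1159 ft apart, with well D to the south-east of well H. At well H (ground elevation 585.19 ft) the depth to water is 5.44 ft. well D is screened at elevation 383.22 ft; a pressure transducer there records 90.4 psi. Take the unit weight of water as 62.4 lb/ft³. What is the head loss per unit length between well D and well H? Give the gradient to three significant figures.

i ≈ 0.0104 ft/ft

Total head at well H: h = 585.19 − 5.44 = 579.75 ft.
Pressure head at well D: ψ = 144·P/γ = 144 × 90.4 / 62.4 = 208.62 ft.
Total head at well D: h = z + ψ = 383.22 + 208.62 = 591.84 ft.
Head difference: h(well H) − h(well D) = 579.75 − 591.84 = -12.09 ft.
Hydraulic gradient: i = |Δh| / L = 12.09 / 1159 = 0.0104.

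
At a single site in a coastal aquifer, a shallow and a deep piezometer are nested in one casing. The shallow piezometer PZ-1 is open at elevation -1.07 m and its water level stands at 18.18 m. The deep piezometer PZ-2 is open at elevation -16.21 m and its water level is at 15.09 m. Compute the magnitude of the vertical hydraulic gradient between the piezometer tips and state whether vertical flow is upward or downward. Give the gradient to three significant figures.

Total head at PZ-1: h = 18.18 m (water level in the standpipe).
Total head at PZ-2: h = 15.09 m.
Δh = h(PZ-1) − h(PZ-2) = 18.18 − 15.09 = 3.09 m.
Vertical separation Δz = -1.07 − (-16.21) = 15.14 m.
|i_v| = |Δh| / Δz = 3.09 / 15.14 = 0.204.
Head is higher in the shallow piezometer, so vertical flow is downward (recharge condition).

|i_v| ≈ 0.204; vertical flow is downward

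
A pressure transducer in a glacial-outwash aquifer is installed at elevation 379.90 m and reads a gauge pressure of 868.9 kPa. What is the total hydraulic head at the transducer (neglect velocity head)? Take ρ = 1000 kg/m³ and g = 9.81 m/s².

h ≈ 468.47 m

ψ = P/(ρg) = 868.9×1000 / (1000 × 9.81) = 88.57 m.
h = z + ψ = 379.90 + 88.57 = 468.47 m.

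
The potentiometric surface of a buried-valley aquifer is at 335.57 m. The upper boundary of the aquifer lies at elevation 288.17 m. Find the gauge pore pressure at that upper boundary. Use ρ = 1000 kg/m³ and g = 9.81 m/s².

Pressure head at the aquifer top: ψ = h − z = 335.57 − 288.17 = 47.40 m.
P = ρgψ = 1000 × 9.81 × 47.40 = 464994 Pa ≈ 465 kPa.

P ≈ 465 kPa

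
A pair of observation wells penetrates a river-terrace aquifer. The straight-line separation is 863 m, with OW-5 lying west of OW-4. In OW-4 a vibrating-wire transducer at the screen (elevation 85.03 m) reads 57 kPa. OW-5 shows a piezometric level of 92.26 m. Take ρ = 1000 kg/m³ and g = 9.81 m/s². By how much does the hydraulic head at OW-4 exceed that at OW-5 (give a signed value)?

Δh ≈ -1.42 m

Pressure head at OW-4: ψ = P/(ρg) = 57×1000 / (1000 × 9.81) = 5.81 m.
Total head at OW-4: h = z + ψ = 85.03 + 5.81 = 90.84 m.
Total head at OW-5: h = 92.26 m (water level in the piezometer is the total head).
Head difference: h(OW-4) − h(OW-5) = 90.84 − 92.26 = -1.42 m.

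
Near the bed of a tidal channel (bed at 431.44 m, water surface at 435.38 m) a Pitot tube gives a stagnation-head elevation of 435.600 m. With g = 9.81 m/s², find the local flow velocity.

v ≈ 2.08 m/s

Near the bed, under hydrostatic conditions, the piezometric head (z + ψ) equals the free-surface elevation, 435.38 m.
Velocity head = total − piezometric = 435.600 − 435.38 = 0.220 m.
v = √(2g·h_v) = √(2 × 9.81 × 0.220) = 2.08 m/s.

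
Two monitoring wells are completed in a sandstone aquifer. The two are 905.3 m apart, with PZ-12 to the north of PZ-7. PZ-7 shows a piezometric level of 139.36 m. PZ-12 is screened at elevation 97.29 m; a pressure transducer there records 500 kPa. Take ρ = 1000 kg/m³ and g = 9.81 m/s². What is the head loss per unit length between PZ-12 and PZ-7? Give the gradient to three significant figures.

Total head at PZ-7: h = 139.36 m (water level in the piezometer is the total head).
Pressure head at PZ-12: ψ = P/(ρg) = 500×1000 / (1000 × 9.81) = 50.97 m.
Total head at PZ-12: h = z + ψ = 97.29 + 50.97 = 148.26 m.
Head difference: h(PZ-7) − h(PZ-12) = 139.36 − 148.26 = -8.90 m.
Hydraulic gradient: i = |Δh| / L = 8.90 / 905.3 = 0.00983.

i ≈ 0.00983 m/m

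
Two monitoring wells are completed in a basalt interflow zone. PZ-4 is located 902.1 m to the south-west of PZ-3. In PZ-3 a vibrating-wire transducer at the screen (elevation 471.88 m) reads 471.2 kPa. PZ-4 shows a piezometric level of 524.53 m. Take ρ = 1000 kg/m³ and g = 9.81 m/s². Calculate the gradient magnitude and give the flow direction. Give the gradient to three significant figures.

Pressure head at PZ-3: ψ = P/(ρg) = 471.2×1000 / (1000 × 9.81) = 48.03 m.
Total head at PZ-3: h = z + ψ = 471.88 + 48.03 = 519.91 m.
Total head at PZ-4: h = 524.53 m (water level in the piezometer is the total head).
Head difference: h(PZ-3) − h(PZ-4) = 519.91 − 524.53 = -4.62 m.
Hydraulic gradient: i = |Δh| / L = 4.62 / 902.1 = 0.00512.
Flow is from higher to lower head: from PZ-4 toward PZ-3, i.e. toward the north-east.

i ≈ 0.00512; groundwater flows toward the north-east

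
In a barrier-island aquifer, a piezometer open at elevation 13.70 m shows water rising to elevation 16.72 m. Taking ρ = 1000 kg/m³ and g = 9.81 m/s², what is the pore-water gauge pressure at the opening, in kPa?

P ≈ 29.6 kPa

Pressure head ψ = h − z = 16.72 − 13.70 = 3.02 m.
P = ρgψ = 1000 × 9.81 × 3.02 = 29626 Pa ≈ 29.6 kPa.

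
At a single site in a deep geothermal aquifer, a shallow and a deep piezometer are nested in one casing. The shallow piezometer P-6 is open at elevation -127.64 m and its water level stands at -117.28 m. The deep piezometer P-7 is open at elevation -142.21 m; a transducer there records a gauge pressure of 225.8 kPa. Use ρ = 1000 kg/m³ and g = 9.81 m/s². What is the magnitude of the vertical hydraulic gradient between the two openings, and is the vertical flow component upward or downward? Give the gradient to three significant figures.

|i_v| ≈ 0.131; vertical flow is downward

Total head at P-6: h = -117.28 m (water level in the standpipe).
Pressure head at P-7: ψ = P/(ρg) = 225.8×1000 / (1000 × 9.81) = 23.02 m.
Total head at P-7: h = z + ψ = -142.21 + 23.02 = -119.19 m.
Δh = h(P-6) − h(P-7) = -117.28 − (-119.19) = 1.91 m.
Vertical separation Δz = -127.64 − (-142.21) = 14.57 m.
|i_v| = |Δh| / Δz = 1.91 / 14.57 = 0.131.
Head is higher in the shallow piezometer, so vertical flow is downward (recharge condition).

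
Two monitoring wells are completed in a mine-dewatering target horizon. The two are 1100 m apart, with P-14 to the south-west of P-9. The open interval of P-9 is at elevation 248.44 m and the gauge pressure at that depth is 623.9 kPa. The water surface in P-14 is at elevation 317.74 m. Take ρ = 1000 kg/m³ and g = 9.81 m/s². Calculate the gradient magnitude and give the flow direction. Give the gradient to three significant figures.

i ≈ 0.00518; groundwater flows toward the north-east

Pressure head at P-9: ψ = P/(ρg) = 623.9×1000 / (1000 × 9.81) = 63.60 m.
Total head at P-9: h = z + ψ = 248.44 + 63.60 = 312.04 m.
Total head at P-14: h = 317.74 m (water level in the piezometer is the total head).
Head difference: h(P-9) − h(P-14) = 312.04 − 317.74 = -5.70 m.
Hydraulic gradient: i = |Δh| / L = 5.70 / 1100 = 0.00518.
Flow is from higher to lower head: from P-14 toward P-9, i.e. toward the north-east.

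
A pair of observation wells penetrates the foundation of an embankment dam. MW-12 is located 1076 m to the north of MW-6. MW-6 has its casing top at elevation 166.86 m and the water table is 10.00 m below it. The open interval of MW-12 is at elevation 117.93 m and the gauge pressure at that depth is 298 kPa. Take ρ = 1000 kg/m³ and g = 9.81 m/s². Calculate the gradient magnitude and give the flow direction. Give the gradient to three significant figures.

Total head at MW-6: h = 166.86 − 10.00 = 156.86 m.
Pressure head at MW-12: ψ = P/(ρg) = 298×1000 / (1000 × 9.81) = 30.38 m.
Total head at MW-12: h = z + ψ = 117.93 + 30.38 = 148.31 m.
Head difference: h(MW-6) − h(MW-12) = 156.86 − 148.31 = 8.55 m.
Hydraulic gradient: i = |Δh| / L = 8.55 / 1076 = 0.00795.
Flow is from higher to lower head: from MW-6 toward MW-12, i.e. toward the north.

i ≈ 0.00795; groundwater flows toward the north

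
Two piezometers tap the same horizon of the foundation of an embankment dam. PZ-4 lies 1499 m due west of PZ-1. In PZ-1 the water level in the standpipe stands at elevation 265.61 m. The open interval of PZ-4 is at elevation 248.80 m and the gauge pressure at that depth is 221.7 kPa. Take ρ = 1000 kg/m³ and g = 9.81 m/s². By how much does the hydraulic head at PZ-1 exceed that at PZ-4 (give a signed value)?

Δh ≈ -5.79 m

Total head at PZ-1: h = 265.61 m (water level in the piezometer is the total head).
Pressure head at PZ-4: ψ = P/(ρg) = 221.7×1000 / (1000 × 9.81) = 22.60 m.
Total head at PZ-4: h = z + ψ = 248.80 + 22.60 = 271.40 m.
Head difference: h(PZ-1) − h(PZ-4) = 265.61 − 271.40 = -5.79 m.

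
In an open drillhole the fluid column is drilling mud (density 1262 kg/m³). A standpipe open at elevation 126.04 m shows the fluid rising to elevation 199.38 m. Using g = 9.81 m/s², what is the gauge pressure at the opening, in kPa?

Pressure head ψ = h − z = 199.38 − 126.04 = 73.34 m.
P = ρgψ = 1262 × 9.81 × 73.34 = 907965 Pa ≈ 908 kPa.

P ≈ 908 kPa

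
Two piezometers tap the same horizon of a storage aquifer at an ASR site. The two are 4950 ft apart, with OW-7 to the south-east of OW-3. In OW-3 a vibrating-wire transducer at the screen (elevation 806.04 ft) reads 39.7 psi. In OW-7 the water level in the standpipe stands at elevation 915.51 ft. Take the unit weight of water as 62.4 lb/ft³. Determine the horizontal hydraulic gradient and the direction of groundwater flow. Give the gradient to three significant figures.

Pressure head at OW-3: ψ = 144·P/γ = 144 × 39.7 / 62.4 = 91.62 ft.
Total head at OW-3: h = z + ψ = 806.04 + 91.62 = 897.66 ft.
Total head at OW-7: h = 915.51 ft (water level in the piezometer is the total head).
Head difference: h(OW-3) − h(OW-7) = 897.66 − 915.51 = -17.85 ft.
Hydraulic gradient: i = |Δh| / L = 17.85 / 4950 = 0.00361.
Flow is from higher to lower head: from OW-7 toward OW-3, i.e. toward the north-west.

i ≈ 0.00361; groundwater flows toward the north-west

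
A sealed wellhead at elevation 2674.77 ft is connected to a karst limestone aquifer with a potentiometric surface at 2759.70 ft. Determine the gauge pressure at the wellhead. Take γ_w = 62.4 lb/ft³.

P ≈ 36.8 psi

Head above the cap: Δh = 2759.70 − 2674.77 = 84.93 ft.
P = γΔh/144 = 62.4 × 84.93 / 144 = 36.8 psi.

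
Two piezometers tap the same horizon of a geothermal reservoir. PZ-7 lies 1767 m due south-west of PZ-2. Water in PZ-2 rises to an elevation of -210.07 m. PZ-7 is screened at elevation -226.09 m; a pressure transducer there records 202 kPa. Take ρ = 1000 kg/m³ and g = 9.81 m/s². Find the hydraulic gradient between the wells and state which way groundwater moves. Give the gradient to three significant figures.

Total head at PZ-2: h = -210.07 m (water level in the piezometer is the total head).
Pressure head at PZ-7: ψ = P/(ρg) = 202×1000 / (1000 × 9.81) = 20.59 m.
Total head at PZ-7: h = z + ψ = -226.09 + 20.59 = -205.50 m.
Head difference: h(PZ-2) − h(PZ-7) = -210.07 − (-205.50) = -4.57 m.
Hydraulic gradient: i = |Δh| / L = 4.57 / 1767 = 0.00259.
Flow is from higher to lower head: from PZ-7 toward PZ-2, i.e. toward the north-east.

i ≈ 0.00259; groundwater flows toward the north-east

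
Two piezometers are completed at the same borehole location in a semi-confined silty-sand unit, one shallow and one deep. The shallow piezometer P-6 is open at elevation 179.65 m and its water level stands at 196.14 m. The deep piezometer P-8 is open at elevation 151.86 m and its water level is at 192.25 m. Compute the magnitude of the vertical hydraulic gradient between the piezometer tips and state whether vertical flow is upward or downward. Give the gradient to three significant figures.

Total head at P-6: h = 196.14 m (water level in the standpipe).
Total head at P-8: h = 192.25 m.
Δh = h(P-6) − h(P-8) = 196.14 − 192.25 = 3.89 m.
Vertical separation Δz = 179.65 − 151.86 = 27.79 m.
|i_v| = |Δh| / Δz = 3.89 / 27.79 = 0.140.
Head is higher in the shallow piezometer, so vertical flow is downward (recharge condition).

|i_v| ≈ 0.140; vertical flow is downward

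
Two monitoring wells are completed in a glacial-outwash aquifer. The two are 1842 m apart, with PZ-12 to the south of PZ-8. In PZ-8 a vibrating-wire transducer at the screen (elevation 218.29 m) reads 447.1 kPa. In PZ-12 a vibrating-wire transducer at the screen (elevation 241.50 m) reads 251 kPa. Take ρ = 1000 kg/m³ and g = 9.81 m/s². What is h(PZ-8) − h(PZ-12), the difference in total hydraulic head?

Δh ≈ -3.22 m

Pressure head at PZ-8: ψ = P/(ρg) = 447.1×1000 / (1000 × 9.81) = 45.58 m.
Total head at PZ-8: h = z + ψ = 218.29 + 45.58 = 263.87 m.
Pressure head at PZ-12: ψ = P/(ρg) = 251×1000 / (1000 × 9.81) = 25.59 m.
Total head at PZ-12: h = z + ψ = 241.50 + 25.59 = 267.09 m.
Head difference: h(PZ-8) − h(PZ-12) = 263.87 − 267.09 = -3.22 m.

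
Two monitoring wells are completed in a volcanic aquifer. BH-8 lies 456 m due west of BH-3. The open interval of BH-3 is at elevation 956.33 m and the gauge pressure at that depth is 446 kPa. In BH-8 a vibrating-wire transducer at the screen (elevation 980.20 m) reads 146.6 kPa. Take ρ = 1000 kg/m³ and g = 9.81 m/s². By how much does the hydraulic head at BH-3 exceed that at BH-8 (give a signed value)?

Pressure head at BH-3: ψ = P/(ρg) = 446×1000 / (1000 × 9.81) = 45.46 m.
Total head at BH-3: h = z + ψ = 956.33 + 45.46 = 1001.79 m.
Pressure head at BH-8: ψ = P/(ρg) = 146.6×1000 / (1000 × 9.81) = 14.94 m.
Total head at BH-8: h = z + ψ = 980.20 + 14.94 = 995.14 m.
Head difference: h(BH-3) − h(BH-8) = 1001.79 − 995.14 = 6.65 m.

Δh ≈ 6.65 m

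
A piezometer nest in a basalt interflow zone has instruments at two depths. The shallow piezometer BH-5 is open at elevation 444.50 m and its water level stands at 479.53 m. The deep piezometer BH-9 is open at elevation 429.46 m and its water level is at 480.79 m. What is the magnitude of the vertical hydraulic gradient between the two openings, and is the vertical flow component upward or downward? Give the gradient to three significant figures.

|i_v| ≈ 0.0838; vertical flow is upward

Total head at BH-5: h = 479.53 m (water level in the standpipe).
Total head at BH-9: h = 480.79 m.
Δh = h(BH-5) − h(BH-9) = 479.53 − 480.79 = -1.26 m.
Vertical separation Δz = 444.50 − 429.46 = 15.04 m.
|i_v| = |Δh| / Δz = 1.26 / 15.04 = 0.0838.
Head is higher in the deep piezometer, so vertical flow is upward (discharge condition).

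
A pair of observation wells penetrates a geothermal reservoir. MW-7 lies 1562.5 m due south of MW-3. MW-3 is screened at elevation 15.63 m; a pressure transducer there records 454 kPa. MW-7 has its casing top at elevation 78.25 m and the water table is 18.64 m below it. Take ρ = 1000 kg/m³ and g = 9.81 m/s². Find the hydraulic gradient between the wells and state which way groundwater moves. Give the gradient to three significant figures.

Pressure head at MW-3: ψ = P/(ρg) = 454×1000 / (1000 × 9.81) = 46.28 m.
Total head at MW-3: h = z + ψ = 15.63 + 46.28 = 61.91 m.
Total head at MW-7: h = 78.25 − 18.64 = 59.61 m.
Head difference: h(MW-3) − h(MW-7) = 61.91 − 59.61 = 2.30 m.
Hydraulic gradient: i = |Δh| / L = 2.30 / 1562.5 = 0.00147.
Flow is from higher to lower head: from MW-3 toward MW-7, i.e. toward the south.

i ≈ 0.00147; groundwater flows toward the south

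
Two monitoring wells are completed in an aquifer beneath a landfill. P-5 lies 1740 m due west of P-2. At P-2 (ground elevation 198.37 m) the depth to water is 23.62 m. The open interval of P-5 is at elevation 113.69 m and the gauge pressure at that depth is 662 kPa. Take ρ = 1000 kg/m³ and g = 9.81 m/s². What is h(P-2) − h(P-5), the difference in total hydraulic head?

Δh ≈ -6.42 m

Total head at P-2: h = 198.37 − 23.62 = 174.75 m.
Pressure head at P-5: ψ = P/(ρg) = 662×1000 / (1000 × 9.81) = 67.48 m.
Total head at P-5: h = z + ψ = 113.69 + 67.48 = 181.17 m.
Head difference: h(P-2) − h(P-5) = 174.75 − 181.17 = -6.42 m.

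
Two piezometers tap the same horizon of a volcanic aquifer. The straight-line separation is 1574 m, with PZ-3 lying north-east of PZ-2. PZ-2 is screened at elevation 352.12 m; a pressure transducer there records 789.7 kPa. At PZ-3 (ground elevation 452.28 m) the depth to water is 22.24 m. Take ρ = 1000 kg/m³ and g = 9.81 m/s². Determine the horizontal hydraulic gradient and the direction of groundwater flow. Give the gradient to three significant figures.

Pressure head at PZ-2: ψ = P/(ρg) = 789.7×1000 / (1000 × 9.81) = 80.50 m.
Total head at PZ-2: h = z + ψ = 352.12 + 80.50 = 432.62 m.
Total head at PZ-3: h = 452.28 − 22.24 = 430.04 m.
Head difference: h(PZ-2) − h(PZ-3) = 432.62 − 430.04 = 2.58 m.
Hydraulic gradient: i = |Δh| / L = 2.58 / 1574 = 0.00164.
Flow is from higher to lower head: from PZ-2 toward PZ-3, i.e. toward the north-east.

i ≈ 0.00164; groundwater flows toward the north-east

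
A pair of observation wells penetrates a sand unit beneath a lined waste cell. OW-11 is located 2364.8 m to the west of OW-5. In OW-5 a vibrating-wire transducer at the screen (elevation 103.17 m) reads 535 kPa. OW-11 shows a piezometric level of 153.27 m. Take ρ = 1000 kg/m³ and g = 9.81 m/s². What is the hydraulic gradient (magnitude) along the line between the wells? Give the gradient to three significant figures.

Pressure head at OW-5: ψ = P/(ρg) = 535×1000 / (1000 × 9.81) = 54.54 m.
Total head at OW-5: h = z + ψ = 103.17 + 54.54 = 157.71 m.
Total head at OW-11: h = 153.27 m (water level in the piezometer is the total head).
Head difference: h(OW-5) − h(OW-11) = 157.71 − 153.27 = 4.44 m.
Hydraulic gradient: i = |Δh| / L = 4.44 / 2364.8 = 0.00188.

i ≈ 0.00188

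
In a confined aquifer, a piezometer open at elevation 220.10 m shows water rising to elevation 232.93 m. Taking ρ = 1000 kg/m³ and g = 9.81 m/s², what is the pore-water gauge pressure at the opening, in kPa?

P ≈ 126 kPa

Pressure head ψ = h − z = 232.93 − 220.10 = 12.83 m.
P = ρgψ = 1000 × 9.81 × 12.83 = 125862 Pa ≈ 126 kPa.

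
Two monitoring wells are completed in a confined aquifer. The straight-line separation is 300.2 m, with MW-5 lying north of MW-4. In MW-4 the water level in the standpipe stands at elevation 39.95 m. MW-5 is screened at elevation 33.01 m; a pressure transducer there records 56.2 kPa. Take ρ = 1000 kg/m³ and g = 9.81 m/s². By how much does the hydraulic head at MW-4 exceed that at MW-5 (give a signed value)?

Total head at MW-4: h = 39.95 m (water level in the piezometer is the total head).
Pressure head at MW-5: ψ = P/(ρg) = 56.2×1000 / (1000 × 9.81) = 5.73 m.
Total head at MW-5: h = z + ψ = 33.01 + 5.73 = 38.74 m.
Head difference: h(MW-4) − h(MW-5) = 39.95 − 38.74 = 1.21 m.

Δh ≈ 1.21 m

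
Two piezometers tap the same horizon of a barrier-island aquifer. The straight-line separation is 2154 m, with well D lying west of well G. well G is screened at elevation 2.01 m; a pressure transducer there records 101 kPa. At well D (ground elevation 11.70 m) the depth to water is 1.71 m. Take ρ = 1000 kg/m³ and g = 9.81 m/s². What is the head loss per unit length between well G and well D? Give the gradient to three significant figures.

Pressure head at well G: ψ = P/(ρg) = 101×1000 / (1000 × 9.81) = 10.30 m.
Total head at well G: h = z + ψ = 2.01 + 10.30 = 12.31 m.
Total head at well D: h = 11.70 − 1.71 = 9.99 m.
Head difference: h(well G) − h(well D) = 12.31 − 9.99 = 2.32 m.
Hydraulic gradient: i = |Δh| / L = 2.32 / 2154 = 0.00108.

i ≈ 0.00108 m/m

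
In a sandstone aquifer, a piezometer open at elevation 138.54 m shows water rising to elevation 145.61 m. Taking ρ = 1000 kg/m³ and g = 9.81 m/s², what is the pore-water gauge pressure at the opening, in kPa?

Pressure head ψ = h − z = 145.61 − 138.54 = 7.07 m.
P = ρgψ = 1000 × 9.81 × 7.07 = 69357 Pa ≈ 69.4 kPa.

P ≈ 69.4 kPa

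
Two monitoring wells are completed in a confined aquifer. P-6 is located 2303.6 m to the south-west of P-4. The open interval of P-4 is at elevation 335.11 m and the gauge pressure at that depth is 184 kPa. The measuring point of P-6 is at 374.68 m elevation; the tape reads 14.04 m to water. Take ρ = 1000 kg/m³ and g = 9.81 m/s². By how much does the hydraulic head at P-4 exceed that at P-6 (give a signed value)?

Δh ≈ -6.77 m

Pressure head at P-4: ψ = P/(ρg) = 184×1000 / (1000 × 9.81) = 18.76 m.
Total head at P-4: h = z + ψ = 335.11 + 18.76 = 353.87 m.
Total head at P-6: h = 374.68 − 14.04 = 360.64 m.
Head difference: h(P-4) − h(P-6) = 353.87 − 360.64 = -6.77 m.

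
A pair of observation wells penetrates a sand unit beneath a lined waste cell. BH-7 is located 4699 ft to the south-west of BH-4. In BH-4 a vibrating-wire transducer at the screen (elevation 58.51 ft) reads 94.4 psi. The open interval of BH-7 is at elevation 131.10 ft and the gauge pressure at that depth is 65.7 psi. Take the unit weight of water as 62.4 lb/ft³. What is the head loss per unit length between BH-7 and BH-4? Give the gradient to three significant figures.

i ≈ 0.00135 ft/ft

Pressure head at BH-4: ψ = 144·P/γ = 144 × 94.4 / 62.4 = 217.85 ft.
Total head at BH-4: h = z + ψ = 58.51 + 217.85 = 276.36 ft.
Pressure head at BH-7: ψ = 144·P/γ = 144 × 65.7 / 62.4 = 151.62 ft.
Total head at BH-7: h = z + ψ = 131.10 + 151.62 = 282.72 ft.
Head difference: h(BH-4) − h(BH-7) = 276.36 − 282.72 = -6.36 ft.
Hydraulic gradient: i = |Δh| / L = 6.36 / 4699 = 0.00135.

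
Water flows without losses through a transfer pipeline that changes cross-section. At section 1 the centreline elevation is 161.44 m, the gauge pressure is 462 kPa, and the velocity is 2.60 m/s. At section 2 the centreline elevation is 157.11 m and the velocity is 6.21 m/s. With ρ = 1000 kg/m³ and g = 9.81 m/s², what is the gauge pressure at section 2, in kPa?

Pressure head at 1: ψ₁ = P₁/(ρg) = 462×1000 / (1000 × 9.81) = 47.09 m.
Velocity heads: v₁²/2g = 2.60²/19.62 = 0.345 m; v₂²/2g = 6.21²/19.62 = 1.966 m.
Total head H = z₁ + ψ₁ + v₁²/2g = 161.44 + 47.09 + 0.345 = 208.88 m.
ψ₂ = H − z₂ − v₂²/2g = 208.88 − 157.11 − 1.966 = 49.80 m.
P₂ = ρgψ₂ = 1000 × 9.81 × 49.80 ≈ 489 kPa.

P₂ ≈ 489 kPa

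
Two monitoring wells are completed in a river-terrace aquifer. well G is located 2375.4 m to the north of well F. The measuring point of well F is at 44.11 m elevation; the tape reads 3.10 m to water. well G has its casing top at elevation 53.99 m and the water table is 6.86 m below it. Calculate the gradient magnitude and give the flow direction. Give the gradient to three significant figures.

Total head at well F: h = 44.11 − 3.10 = 41.01 m.
Total head at well G: h = 53.99 − 6.86 = 47.13 m.
Head difference: h(well F) − h(well G) = 41.01 − 47.13 = -6.12 m.
Hydraulic gradient: i = |Δh| / L = 6.12 / 2375.4 = 0.00258.
Flow is from higher to lower head: from well G toward well F, i.e. toward the south.

i ≈ 0.00258; groundwater flows toward the south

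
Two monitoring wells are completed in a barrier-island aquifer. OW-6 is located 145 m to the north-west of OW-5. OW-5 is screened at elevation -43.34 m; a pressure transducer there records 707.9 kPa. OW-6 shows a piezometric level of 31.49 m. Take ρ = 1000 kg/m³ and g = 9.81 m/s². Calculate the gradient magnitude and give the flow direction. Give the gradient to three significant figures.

Pressure head at OW-5: ψ = P/(ρg) = 707.9×1000 / (1000 × 9.81) = 72.16 m.
Total head at OW-5: h = z + ψ = -43.34 + 72.16 = 28.82 m.
Total head at OW-6: h = 31.49 m (water level in the piezometer is the total head).
Head difference: h(OW-5) − h(OW-6) = 28.82 − 31.49 = -2.67 m.
Hydraulic gradient: i = |Δh| / L = 2.67 / 145 = 0.0184.
Flow is from higher to lower head: from OW-6 toward OW-5, i.e. toward the south-east.

i ≈ 0.0184; groundwater flows toward the south-east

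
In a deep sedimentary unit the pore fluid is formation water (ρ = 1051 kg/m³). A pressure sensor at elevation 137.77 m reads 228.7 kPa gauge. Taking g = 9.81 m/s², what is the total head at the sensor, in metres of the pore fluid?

ψ = P/(ρg) = 228.7×1000 / (1051 × 9.81) = 22.18 m.
h = z + ψ = 137.77 + 22.18 = 159.95 m.

h ≈ 159.95 m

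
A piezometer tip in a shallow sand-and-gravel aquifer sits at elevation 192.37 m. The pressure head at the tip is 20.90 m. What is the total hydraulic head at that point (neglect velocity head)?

h ≈ 213.27 m

h = z + ψ = 192.37 + 20.90 = 213.27 m.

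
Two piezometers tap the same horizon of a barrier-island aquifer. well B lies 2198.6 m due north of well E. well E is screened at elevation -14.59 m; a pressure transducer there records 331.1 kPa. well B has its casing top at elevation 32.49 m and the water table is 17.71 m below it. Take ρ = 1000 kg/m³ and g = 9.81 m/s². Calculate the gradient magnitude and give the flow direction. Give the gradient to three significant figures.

i ≈ 0.00199; groundwater flows toward the north

Pressure head at well E: ψ = P/(ρg) = 331.1×1000 / (1000 × 9.81) = 33.75 m.
Total head at well E: h = z + ψ = -14.59 + 33.75 = 19.16 m.
Total head at well B: h = 32.49 − 17.71 = 14.78 m.
Head difference: h(well E) − h(well B) = 19.16 − 14.78 = 4.38 m.
Hydraulic gradient: i = |Δh| / L = 4.38 / 2198.6 = 0.00199.
Flow is from higher to lower head: from well E toward well B, i.e. toward the north.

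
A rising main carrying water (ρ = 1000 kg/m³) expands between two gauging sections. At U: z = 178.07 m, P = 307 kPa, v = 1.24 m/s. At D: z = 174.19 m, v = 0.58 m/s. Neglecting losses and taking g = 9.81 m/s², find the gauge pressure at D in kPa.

P₂ ≈ 346 kPa

Pressure head at U: ψ₁ = P₁/(ρg) = 307×1000 / (1000 × 9.81) = 31.29 m.
Velocity heads: v₁²/2g = 1.24²/19.62 = 0.078 m; v₂²/2g = 0.58²/19.62 = 0.017 m.
Total head H = z₁ + ψ₁ + v₁²/2g = 178.07 + 31.29 + 0.078 = 209.44 m.
ψ₂ = H − z₂ − v₂²/2g = 209.44 − 174.19 − 0.017 = 35.23 m.
P₂ = ρgψ₂ = 1000 × 9.81 × 35.23 ≈ 346 kPa.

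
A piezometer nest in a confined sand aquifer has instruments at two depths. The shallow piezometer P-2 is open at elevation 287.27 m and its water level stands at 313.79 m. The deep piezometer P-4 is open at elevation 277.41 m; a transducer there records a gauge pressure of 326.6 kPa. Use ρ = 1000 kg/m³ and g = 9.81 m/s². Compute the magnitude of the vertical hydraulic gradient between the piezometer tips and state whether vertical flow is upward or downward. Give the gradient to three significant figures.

|i_v| ≈ 0.313; vertical flow is downward

Total head at P-2: h = 313.79 m (water level in the standpipe).
Pressure head at P-4: ψ = P/(ρg) = 326.6×1000 / (1000 × 9.81) = 33.29 m.
Total head at P-4: h = z + ψ = 277.41 + 33.29 = 310.70 m.
Δh = h(P-2) − h(P-4) = 313.79 − 310.70 = 3.09 m.
Vertical separation Δz = 287.27 − 277.41 = 9.86 m.
|i_v| = |Δh| / Δz = 3.09 / 9.86 = 0.313.
Head is higher in the shallow piezometer, so vertical flow is downward (recharge condition).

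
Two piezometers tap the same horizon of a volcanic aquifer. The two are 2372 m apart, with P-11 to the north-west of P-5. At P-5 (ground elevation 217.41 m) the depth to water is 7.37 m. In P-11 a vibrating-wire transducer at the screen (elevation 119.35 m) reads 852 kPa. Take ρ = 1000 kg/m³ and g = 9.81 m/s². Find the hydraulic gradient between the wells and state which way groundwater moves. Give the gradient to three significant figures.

Total head at P-5: h = 217.41 − 7.37 = 210.04 m.
Pressure head at P-11: ψ = P/(ρg) = 852×1000 / (1000 × 9.81) = 86.85 m.
Total head at P-11: h = z + ψ = 119.35 + 86.85 = 206.20 m.
Head difference: h(P-5) − h(P-11) = 210.04 − 206.20 = 3.84 m.
Hydraulic gradient: i = |Δh| / L = 3.84 / 2372 = 0.00162.
Flow is from higher to lower head: from P-5 toward P-11, i.e. toward the north-west.

i ≈ 0.00162; groundwater flows toward the north-west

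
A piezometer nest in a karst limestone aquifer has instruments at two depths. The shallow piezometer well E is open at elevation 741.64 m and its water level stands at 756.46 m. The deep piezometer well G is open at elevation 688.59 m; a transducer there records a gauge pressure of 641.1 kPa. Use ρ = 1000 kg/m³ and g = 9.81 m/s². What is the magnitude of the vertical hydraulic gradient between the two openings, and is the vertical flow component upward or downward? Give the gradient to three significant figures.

|i_v| ≈ 0.0475; vertical flow is downward

Total head at well E: h = 756.46 m (water level in the standpipe).
Pressure head at well G: ψ = P/(ρg) = 641.1×1000 / (1000 × 9.81) = 65.35 m.
Total head at well G: h = z + ψ = 688.59 + 65.35 = 753.94 m.
Δh = h(well E) − h(well G) = 756.46 − 753.94 = 2.52 m.
Vertical separation Δz = 741.64 − 688.59 = 53.05 m.
|i_v| = |Δh| / Δz = 2.52 / 53.05 = 0.0475.
Head is higher in the shallow piezometer, so vertical flow is downward (recharge condition).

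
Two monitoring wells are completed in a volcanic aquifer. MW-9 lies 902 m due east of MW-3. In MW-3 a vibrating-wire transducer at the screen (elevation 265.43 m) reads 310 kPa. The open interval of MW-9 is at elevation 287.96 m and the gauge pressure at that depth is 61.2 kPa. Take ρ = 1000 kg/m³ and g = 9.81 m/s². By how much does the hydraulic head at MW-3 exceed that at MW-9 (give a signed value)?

Pressure head at MW-3: ψ = P/(ρg) = 310×1000 / (1000 × 9.81) = 31.60 m.
Total head at MW-3: h = z + ψ = 265.43 + 31.60 = 297.03 m.
Pressure head at MW-9: ψ = P/(ρg) = 61.2×1000 / (1000 × 9.81) = 6.24 m.
Total head at MW-9: h = z + ψ = 287.96 + 6.24 = 294.20 m.
Head difference: h(MW-3) − h(MW-9) = 297.03 − 294.20 = 2.83 m.

Δh ≈ 2.83 m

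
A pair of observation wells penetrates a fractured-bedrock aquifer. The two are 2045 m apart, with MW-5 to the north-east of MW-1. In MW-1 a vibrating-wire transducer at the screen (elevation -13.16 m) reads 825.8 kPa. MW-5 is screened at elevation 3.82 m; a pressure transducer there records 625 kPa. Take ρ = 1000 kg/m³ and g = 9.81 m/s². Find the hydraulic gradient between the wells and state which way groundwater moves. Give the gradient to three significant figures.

i ≈ 0.00171; groundwater flows toward the north-east

Pressure head at MW-1: ψ = P/(ρg) = 825.8×1000 / (1000 × 9.81) = 84.18 m.
Total head at MW-1: h = z + ψ = -13.16 + 84.18 = 71.02 m.
Pressure head at MW-5: ψ = P/(ρg) = 625×1000 / (1000 × 9.81) = 63.71 m.
Total head at MW-5: h = z + ψ = 3.82 + 63.71 = 67.53 m.
Head difference: h(MW-1) − h(MW-5) = 71.02 − 67.53 = 3.49 m.
Hydraulic gradient: i = |Δh| / L = 3.49 / 2045 = 0.00171.
Flow is from higher to lower head: from MW-1 toward MW-5, i.e. toward the north-east.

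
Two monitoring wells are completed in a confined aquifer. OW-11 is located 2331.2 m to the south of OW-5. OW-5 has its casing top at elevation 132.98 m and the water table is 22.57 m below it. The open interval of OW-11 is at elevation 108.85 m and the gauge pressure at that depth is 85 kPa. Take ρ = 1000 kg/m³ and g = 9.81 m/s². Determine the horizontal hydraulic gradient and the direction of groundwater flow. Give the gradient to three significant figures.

Total head at OW-5: h = 132.98 − 22.57 = 110.41 m.
Pressure head at OW-11: ψ = P/(ρg) = 85×1000 / (1000 × 9.81) = 8.66 m.
Total head at OW-11: h = z + ψ = 108.85 + 8.66 = 117.51 m.
Head difference: h(OW-5) − h(OW-11) = 110.41 − 117.51 = -7.10 m.
Hydraulic gradient: i = |Δh| / L = 7.10 / 2331.2 = 0.00305.
Flow is from higher to lower head: from OW-11 toward OW-5, i.e. toward the north.

i ≈ 0.00305; groundwater flows toward the north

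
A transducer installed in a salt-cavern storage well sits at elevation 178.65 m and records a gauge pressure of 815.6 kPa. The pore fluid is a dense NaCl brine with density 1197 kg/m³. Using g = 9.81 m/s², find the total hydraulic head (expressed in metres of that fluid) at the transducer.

h ≈ 248.11 m

ψ = P/(ρg) = 815.6×1000 / (1197 × 9.81) = 69.46 m.
h = z + ψ = 178.65 + 69.46 = 248.11 m.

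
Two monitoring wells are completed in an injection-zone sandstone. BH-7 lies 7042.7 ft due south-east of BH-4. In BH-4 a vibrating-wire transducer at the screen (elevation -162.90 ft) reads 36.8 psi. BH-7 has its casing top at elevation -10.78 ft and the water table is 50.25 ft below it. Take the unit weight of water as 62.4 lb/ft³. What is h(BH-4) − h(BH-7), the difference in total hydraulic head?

Pressure head at BH-4: ψ = 144·P/γ = 144 × 36.8 / 62.4 = 84.92 ft.
Total head at BH-4: h = z + ψ = -162.90 + 84.92 = -77.98 ft.
Total head at BH-7: h = -10.78 − 50.25 = -61.03 ft.
Head difference: h(BH-4) − h(BH-7) = -77.98 − (-61.03) = -16.95 ft.

Δh ≈ -16.95 ft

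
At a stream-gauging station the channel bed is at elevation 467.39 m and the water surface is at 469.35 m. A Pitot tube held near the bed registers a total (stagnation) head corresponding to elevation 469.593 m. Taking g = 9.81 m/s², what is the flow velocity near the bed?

Near the bed, under hydrostatic conditions, the piezometric head (z + ψ) equals the free-surface elevation, 469.35 m.
Velocity head = total − piezometric = 469.593 − 469.35 = 0.243 m.
v = √(2g·h_v) = √(2 × 9.81 × 0.243) = 2.18 m/s.

v ≈ 2.18 m/s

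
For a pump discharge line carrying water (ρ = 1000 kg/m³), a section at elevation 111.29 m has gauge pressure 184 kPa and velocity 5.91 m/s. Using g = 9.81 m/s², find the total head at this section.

Pressure head ψ = P/(ρg) = 184×1000 / (1000 × 9.81) = 18.76 m.
Velocity head = v²/(2g) = 5.91² / (2 × 9.81) = 1.780 m.
h = z + ψ + v²/(2g) = 111.29 + 18.76 + 1.780 = 131.83 m.

h ≈ 131.83 m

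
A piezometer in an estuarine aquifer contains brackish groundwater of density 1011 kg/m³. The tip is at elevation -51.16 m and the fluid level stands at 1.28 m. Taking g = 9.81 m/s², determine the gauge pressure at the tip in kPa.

P ≈ 520 kPa

Pressure head ψ = h − z = 1.28 − (-51.16) = 52.44 m.
P = ρgψ = 1011 × 9.81 × 52.44 = 520095 Pa ≈ 520 kPa.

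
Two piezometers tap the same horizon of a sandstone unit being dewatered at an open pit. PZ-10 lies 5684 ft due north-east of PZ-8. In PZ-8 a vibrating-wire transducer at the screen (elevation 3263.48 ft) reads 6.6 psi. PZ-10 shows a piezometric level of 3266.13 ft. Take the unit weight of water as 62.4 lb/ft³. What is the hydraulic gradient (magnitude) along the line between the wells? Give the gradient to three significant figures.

i ≈ 0.00221

Pressure head at PZ-8: ψ = 144·P/γ = 144 × 6.6 / 62.4 = 15.23 ft.
Total head at PZ-8: h = z + ψ = 3263.48 + 15.23 = 3278.71 ft.
Total head at PZ-10: h = 3266.13 ft (water level in the piezometer is the total head).
Head difference: h(PZ-8) − h(PZ-10) = 3278.71 − 3266.13 = 12.58 ft.
Hydraulic gradient: i = |Δh| / L = 12.58 / 5684 = 0.00221.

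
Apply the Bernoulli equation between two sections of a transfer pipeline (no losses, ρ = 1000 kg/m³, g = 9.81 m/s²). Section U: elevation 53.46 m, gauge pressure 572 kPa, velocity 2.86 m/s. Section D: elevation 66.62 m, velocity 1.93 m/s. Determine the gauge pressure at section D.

P₂ ≈ 445 kPa

Pressure head at U: ψ₁ = P₁/(ρg) = 572×1000 / (1000 × 9.81) = 58.31 m.
Velocity heads: v₁²/2g = 2.86²/19.62 = 0.417 m; v₂²/2g = 1.93²/19.62 = 0.190 m.
Total head H = z₁ + ψ₁ + v₁²/2g = 53.46 + 58.31 + 0.417 = 112.19 m.
ψ₂ = H − z₂ − v₂²/2g = 112.19 − 66.62 − 0.190 = 45.38 m.
P₂ = ρgψ₂ = 1000 × 9.81 × 45.38 ≈ 445 kPa.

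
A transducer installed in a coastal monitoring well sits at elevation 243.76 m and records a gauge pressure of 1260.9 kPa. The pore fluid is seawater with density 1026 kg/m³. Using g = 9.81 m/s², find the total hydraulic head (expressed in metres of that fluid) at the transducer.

h ≈ 369.03 m

ψ = P/(ρg) = 1260.9×1000 / (1026 × 9.81) = 125.27 m.
h = z + ψ = 243.76 + 125.27 = 369.03 m.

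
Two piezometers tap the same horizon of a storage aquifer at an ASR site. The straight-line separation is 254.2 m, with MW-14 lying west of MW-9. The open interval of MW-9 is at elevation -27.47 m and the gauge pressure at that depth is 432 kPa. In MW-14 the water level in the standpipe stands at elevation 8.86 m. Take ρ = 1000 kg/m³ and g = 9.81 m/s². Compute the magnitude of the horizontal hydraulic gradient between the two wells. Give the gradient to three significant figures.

Pressure head at MW-9: ψ = P/(ρg) = 432×1000 / (1000 × 9.81) = 44.04 m.
Total head at MW-9: h = z + ψ = -27.47 + 44.04 = 16.57 m.
Total head at MW-14: h = 8.86 m (water level in the piezometer is the total head).
Head difference: h(MW-9) − h(MW-14) = 16.57 − 8.86 = 7.71 m.
Hydraulic gradient: i = |Δh| / L = 7.71 / 254.2 = 0.0303.

i ≈ 0.0303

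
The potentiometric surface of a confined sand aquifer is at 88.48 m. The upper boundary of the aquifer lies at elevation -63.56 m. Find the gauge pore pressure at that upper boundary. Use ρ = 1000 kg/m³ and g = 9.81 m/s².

P ≈ 1490 kPa

Pressure head at the aquifer top: ψ = h − z = 88.48 − (-63.56) = 152.04 m.
P = ρgψ = 1000 × 9.81 × 152.04 = 1491512 Pa ≈ 1490 kPa.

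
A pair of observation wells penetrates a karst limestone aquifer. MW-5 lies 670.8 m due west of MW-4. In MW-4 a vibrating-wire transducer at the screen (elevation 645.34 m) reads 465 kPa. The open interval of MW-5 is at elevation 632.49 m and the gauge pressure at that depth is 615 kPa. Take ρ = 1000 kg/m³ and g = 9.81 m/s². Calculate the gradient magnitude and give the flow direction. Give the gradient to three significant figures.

Pressure head at MW-4: ψ = P/(ρg) = 465×1000 / (1000 × 9.81) = 47.40 m.
Total head at MW-4: h = z + ψ = 645.34 + 47.40 = 692.74 m.
Pressure head at MW-5: ψ = P/(ρg) = 615×1000 / (1000 × 9.81) = 62.69 m.
Total head at MW-5: h = z + ψ = 632.49 + 62.69 = 695.18 m.
Head difference: h(MW-4) − h(MW-5) = 692.74 − 695.18 = -2.44 m.
Hydraulic gradient: i = |Δh| / L = 2.44 / 670.8 = 0.00364.
Flow is from higher to lower head: from MW-5 toward MW-4, i.e. toward the east.

i ≈ 0.00364; groundwater flows toward the east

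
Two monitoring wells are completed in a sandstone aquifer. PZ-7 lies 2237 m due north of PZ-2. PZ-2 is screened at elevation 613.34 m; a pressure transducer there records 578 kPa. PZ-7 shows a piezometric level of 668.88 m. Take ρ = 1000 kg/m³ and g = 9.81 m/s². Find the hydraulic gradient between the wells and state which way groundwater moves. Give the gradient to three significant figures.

i ≈ 0.00151; groundwater flows toward the north

Pressure head at PZ-2: ψ = P/(ρg) = 578×1000 / (1000 × 9.81) = 58.92 m.
Total head at PZ-2: h = z + ψ = 613.34 + 58.92 = 672.26 m.
Total head at PZ-7: h = 668.88 m (water level in the piezometer is the total head).
Head difference: h(PZ-2) − h(PZ-7) = 672.26 − 668.88 = 3.38 m.
Hydraulic gradient: i = |Δh| / L = 3.38 / 2237 = 0.00151.
Flow is from higher to lower head: from PZ-2 toward PZ-7, i.e. toward the north.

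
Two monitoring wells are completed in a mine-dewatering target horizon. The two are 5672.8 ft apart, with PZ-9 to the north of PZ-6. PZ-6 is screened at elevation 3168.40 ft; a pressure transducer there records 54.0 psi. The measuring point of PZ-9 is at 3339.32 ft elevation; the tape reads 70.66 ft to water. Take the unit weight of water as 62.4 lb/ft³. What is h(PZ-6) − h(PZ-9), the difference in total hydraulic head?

Δh ≈ 24.36 ft

Pressure head at PZ-6: ψ = 144·P/γ = 144 × 54.0 / 62.4 = 124.62 ft.
Total head at PZ-6: h = z + ψ = 3168.40 + 124.62 = 3293.02 ft.
Total head at PZ-9: h = 3339.32 − 70.66 = 3268.66 ft.
Head difference: h(PZ-6) − h(PZ-9) = 3293.02 − 3268.66 = 24.36 ft.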